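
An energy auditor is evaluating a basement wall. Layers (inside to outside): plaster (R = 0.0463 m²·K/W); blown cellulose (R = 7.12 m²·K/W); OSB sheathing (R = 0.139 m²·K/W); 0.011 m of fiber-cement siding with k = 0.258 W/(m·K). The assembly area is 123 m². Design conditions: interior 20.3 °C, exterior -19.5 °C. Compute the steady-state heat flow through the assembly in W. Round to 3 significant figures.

0.011/0.258 = 0.04264
R_total = 0.0463 + 7.12 + 0.139 + 0.04264 = 7.348 m²·K/W
Q = A·ΔT/R = 123 × (20.3 − (-19.5)) / 7.348 = 666.2 W

666 W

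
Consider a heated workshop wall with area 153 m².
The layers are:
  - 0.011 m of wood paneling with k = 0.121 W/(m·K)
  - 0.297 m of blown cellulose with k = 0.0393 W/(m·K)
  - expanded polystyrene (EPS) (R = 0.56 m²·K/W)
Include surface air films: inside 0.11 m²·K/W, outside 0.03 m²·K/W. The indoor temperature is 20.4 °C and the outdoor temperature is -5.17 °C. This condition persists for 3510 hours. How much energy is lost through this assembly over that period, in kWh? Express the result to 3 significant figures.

0.011/0.121 = 0.09091
0.297/0.0393 = 7.557
R_total = 0.11 + 0.09091 + 7.557 + 0.56 + 0.03 = 8.348 m²·K/W
Q = 153 × (20.4 − (-5.17)) / 8.348 = 468.6 W
E = 468.6 W × 3510 h / 1000 = 1645 kWh

1640 kWh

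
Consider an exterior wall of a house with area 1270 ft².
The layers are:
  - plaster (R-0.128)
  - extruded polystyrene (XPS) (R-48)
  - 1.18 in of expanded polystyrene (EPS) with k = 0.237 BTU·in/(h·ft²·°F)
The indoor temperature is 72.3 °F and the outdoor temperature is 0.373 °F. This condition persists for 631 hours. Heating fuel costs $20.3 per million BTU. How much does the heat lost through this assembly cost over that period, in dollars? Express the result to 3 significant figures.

1.18/0.237 = 4.979
R_total = 0.128 + 48 + 4.979 = 53.11 ft²·°F·h/BTU
Q = 1270 × (72.3 − 0.373) / 53.11 = 1720 BTU/h
E = 1720 × 631 = 1085000 BTU
Cost = 1085000/10⁶ × 20.3 = $22.03

22.0 dollars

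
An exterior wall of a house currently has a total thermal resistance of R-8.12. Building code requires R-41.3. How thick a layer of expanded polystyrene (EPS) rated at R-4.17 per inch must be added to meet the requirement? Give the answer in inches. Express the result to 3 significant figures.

7.96 in

ΔR = 41.3 − 8.12 = 33.18 ft²·°F·h/BTU
L = ΔR / (R/in) = 33.18/4.17 = 7.957 in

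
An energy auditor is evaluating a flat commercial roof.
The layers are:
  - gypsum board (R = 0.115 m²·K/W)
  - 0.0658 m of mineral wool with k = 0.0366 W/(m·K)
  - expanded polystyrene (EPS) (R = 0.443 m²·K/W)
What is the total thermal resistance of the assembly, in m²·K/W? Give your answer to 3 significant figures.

0.0658/0.0366 = 1.798
R_total = 0.115 + 1.798 + 0.443 = 2.356 m²·K/W

2.36 m²·K/W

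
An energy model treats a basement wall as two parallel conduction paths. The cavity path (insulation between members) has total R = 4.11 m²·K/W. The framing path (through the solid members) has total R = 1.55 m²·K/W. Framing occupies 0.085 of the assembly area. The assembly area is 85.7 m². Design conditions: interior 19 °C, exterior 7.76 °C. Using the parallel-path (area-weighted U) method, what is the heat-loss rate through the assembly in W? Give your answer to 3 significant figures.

267 W

U_eff = 0.915/4.11 + 0.085/1.55 = 0.2226 + 0.05484 = 0.2775
R_eff = 1/U_eff = 3.604 m²·K/W
Q = 85.7 × (19 − 7.76) / 3.604 = 267.3 W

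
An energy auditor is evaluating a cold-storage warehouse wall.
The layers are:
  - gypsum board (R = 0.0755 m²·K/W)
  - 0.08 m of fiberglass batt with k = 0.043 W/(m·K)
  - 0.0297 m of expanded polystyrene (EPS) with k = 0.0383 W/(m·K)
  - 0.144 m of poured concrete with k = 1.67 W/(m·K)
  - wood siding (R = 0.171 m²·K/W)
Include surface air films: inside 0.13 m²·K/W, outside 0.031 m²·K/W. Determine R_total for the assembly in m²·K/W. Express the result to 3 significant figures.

0.08/0.043 = 1.86
0.0297/0.0383 = 0.7755
0.144/1.67 = 0.08623
R_total = 0.13 + 0.0755 + 1.86 + 0.7755 + 0.08623 + 0.171 + 0.031 = 3.13 m²·K/W

3.13 m²·K/W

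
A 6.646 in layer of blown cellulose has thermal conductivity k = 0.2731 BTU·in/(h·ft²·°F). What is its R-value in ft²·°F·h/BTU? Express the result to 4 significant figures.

R = L/k = 6.646/0.2731 = 24.335 ft²·°F·h/BTU

24.34 ft²·°F·h/BTU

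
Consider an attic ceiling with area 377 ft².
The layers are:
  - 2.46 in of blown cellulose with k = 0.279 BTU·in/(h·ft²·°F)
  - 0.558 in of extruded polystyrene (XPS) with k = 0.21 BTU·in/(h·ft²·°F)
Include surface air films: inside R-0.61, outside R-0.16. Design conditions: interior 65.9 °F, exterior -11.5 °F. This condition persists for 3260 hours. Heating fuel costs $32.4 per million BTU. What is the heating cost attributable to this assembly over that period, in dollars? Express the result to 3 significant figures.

252 dollars

2.46/0.279 = 8.817
0.558/0.21 = 2.657
R_total = 0.61 + 8.817 + 2.657 + 0.16 = 12.24 ft²·°F·h/BTU
Q = 377 × (65.9 − (-11.5)) / 12.24 = 2383 BTU/h
E = 2383 × 3260 = 7769000 BTU
Cost = 7769000/10⁶ × 32.4 = $251.7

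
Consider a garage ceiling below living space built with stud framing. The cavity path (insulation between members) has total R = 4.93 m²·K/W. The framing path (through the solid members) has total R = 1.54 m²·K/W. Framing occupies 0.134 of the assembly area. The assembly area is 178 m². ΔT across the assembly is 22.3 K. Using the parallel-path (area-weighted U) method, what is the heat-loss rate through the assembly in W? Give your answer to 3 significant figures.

U_eff = 0.866/4.93 + 0.134/1.54 = 0.1757 + 0.08701 = 0.2627
R_eff = 1/U_eff = 3.807 m²·K/W
Q = 178 × 22.3 / 3.807 = 1043 W

1040 W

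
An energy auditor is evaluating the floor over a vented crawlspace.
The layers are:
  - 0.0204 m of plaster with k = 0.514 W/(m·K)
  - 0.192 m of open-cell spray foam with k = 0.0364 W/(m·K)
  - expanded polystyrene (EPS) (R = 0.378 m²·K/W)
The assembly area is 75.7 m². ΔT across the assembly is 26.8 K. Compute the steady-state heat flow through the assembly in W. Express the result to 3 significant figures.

0.0204/0.514 = 0.03969
0.192/0.0364 = 5.275
R_total = 0.03969 + 5.275 + 0.378 = 5.692 m²·K/W
Q = A·ΔT/R = 75.7 × 26.8 / 5.692 = 356.4 W

356 W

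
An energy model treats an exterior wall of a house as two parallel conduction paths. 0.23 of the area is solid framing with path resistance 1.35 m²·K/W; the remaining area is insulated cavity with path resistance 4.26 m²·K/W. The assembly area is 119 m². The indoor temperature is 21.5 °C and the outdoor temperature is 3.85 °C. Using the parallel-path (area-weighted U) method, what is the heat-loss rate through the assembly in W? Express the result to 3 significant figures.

U_eff = 0.77/4.26 + 0.23/1.35 = 0.1808 + 0.1704 = 0.3511
R_eff = 1/U_eff = 2.848 m²·K/W
Q = 119 × (21.5 − 3.85) / 2.848 = 737.5 W

737 W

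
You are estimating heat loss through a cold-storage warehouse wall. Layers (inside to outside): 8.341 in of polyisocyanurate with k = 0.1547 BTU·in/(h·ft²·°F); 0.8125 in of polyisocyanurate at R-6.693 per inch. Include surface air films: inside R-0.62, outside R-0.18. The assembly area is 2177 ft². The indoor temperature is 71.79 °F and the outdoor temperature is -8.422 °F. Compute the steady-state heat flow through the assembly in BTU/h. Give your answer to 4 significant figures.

8.341/0.1547 = 53.917
0.8125 × 6.693 = 5.4381
R_total = 0.62 + 53.917 + 5.4381 + 0.18 = 60.155 ft²·°F·h/BTU
Q = A·ΔT/R = 2177 × (71.79 − (-8.422)) / 60.155 = 2902.8 BTU/h

2903 BTU/h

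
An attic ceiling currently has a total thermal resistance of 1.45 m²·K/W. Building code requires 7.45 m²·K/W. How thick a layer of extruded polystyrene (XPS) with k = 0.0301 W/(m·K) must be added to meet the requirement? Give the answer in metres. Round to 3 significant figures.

0.181 m

ΔR = 7.45 − 1.45 = 6 m²·K/W
L = ΔR × k = 6 × 0.0301 = 0.1806 m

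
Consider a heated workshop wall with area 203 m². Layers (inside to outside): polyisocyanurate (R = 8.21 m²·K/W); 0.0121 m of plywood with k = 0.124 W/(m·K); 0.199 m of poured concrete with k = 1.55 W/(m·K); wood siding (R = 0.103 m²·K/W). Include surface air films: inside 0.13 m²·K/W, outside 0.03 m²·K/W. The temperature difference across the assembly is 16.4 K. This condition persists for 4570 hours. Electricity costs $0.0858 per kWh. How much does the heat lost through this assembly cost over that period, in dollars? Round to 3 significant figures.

150 dollars

0.0121/0.124 = 0.09758
0.199/1.55 = 0.1284
R_total = 0.13 + 8.21 + 0.09758 + 0.1284 + 0.103 + 0.03 = 8.699 m²·K/W
Q = 203 × 16.4 / 8.699 = 382.7 W
E = 382.7 W × 4570 h / 1000 = 1749 kWh
Cost = 1749 × 0.0858 = $150.1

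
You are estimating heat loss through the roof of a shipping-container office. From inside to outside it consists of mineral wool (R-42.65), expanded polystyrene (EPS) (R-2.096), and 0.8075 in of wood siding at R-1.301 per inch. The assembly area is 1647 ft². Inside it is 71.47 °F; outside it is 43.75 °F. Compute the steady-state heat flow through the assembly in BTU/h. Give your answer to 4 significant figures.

996.9 BTU/h

0.8075 × 1.301 = 1.0506
R_total = 42.65 + 2.096 + 1.0506 = 45.797 ft²·°F·h/BTU
Q = A·ΔT/R = 1647 × (71.47 − 43.75) / 45.797 = 996.91 BTU/h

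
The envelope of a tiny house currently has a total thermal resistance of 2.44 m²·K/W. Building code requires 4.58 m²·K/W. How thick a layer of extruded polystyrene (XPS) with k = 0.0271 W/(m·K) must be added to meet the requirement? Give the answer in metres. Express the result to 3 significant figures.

ΔR = 4.58 − 2.44 = 2.14 m²·K/W
L = ΔR × k = 2.14 × 0.0271 = 0.05799 m

0.0580 m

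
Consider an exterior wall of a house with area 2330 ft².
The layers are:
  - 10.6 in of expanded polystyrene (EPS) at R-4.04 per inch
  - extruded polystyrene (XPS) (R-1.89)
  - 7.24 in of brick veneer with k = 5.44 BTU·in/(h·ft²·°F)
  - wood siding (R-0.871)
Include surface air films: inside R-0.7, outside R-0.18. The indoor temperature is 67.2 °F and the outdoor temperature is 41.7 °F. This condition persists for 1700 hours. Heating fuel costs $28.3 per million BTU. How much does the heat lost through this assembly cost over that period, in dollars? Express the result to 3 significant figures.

59.8 dollars

10.6 × 4.04 = 42.82
7.24/5.44 = 1.331
R_total = 0.7 + 42.82 + 1.89 + 1.331 + 0.871 + 0.18 = 47.8 ft²·°F·h/BTU
Q = 2330 × (67.2 − 41.7) / 47.8 = 1243 BTU/h
E = 1243 × 1700 = 2113000 BTU
Cost = 2113000/10⁶ × 28.3 = $59.81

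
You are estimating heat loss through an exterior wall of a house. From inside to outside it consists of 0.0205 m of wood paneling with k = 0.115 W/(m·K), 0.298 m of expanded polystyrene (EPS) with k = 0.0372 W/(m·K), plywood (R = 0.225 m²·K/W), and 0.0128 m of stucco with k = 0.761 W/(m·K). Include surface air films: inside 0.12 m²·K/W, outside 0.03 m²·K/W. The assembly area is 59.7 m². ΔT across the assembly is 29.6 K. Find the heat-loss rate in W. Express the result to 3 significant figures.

0.0205/0.115 = 0.1783
0.298/0.0372 = 8.011
0.0128/0.761 = 0.01682
R_total = 0.12 + 0.1783 + 8.011 + 0.225 + 0.01682 + 0.03 = 8.581 m²·K/W
Q = A·ΔT/R = 59.7 × 29.6 / 8.581 = 205.9 W

206 W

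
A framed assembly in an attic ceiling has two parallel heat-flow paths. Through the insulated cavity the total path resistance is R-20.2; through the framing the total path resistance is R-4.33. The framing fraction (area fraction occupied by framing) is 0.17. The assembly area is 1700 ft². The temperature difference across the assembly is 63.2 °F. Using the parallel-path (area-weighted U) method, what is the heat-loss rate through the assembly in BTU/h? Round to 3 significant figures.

8630 BTU/h

U_eff = 0.83/20.2 + 0.17/4.33 = 0.04109 + 0.03926 = 0.08035
R_eff = 1/U_eff = 12.45 ft²·°F·h/BTU
Q = 1700 × 63.2 / 12.45 = 8633 BTU/h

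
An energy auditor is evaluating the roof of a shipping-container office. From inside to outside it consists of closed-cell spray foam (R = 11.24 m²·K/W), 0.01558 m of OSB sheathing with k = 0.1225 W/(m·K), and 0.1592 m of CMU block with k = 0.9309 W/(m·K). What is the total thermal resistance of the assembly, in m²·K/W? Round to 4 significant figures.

11.54 m²·K/W

0.01558/0.1225 = 0.12718
0.1592/0.9309 = 0.17102
R_total = 11.24 + 0.12718 + 0.17102 = 11.538 m²·K/W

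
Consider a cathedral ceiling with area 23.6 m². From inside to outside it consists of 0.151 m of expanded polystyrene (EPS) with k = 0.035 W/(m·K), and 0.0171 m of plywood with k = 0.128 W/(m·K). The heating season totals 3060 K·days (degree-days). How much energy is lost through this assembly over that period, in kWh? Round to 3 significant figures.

390 kWh

0.151/0.035 = 4.314
0.0171/0.128 = 0.1336
R_total = 4.314 + 0.1336 = 4.448 m²·K/W
E = A × HDD × 24 / R / 1000 = 23.6 × 3060 × 24 / 4.448 / 1000 = 389.7 kWh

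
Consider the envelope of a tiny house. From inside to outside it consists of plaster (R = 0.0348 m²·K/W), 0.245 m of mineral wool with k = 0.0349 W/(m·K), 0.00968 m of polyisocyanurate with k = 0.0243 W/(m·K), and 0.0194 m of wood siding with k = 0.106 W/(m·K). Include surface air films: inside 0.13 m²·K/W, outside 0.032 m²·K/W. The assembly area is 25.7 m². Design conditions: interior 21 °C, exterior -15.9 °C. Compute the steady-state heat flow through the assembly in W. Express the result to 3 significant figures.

122 W

0.245/0.0349 = 7.02
0.00968/0.0243 = 0.3984
0.0194/0.106 = 0.183
R_total = 0.13 + 0.0348 + 7.02 + 0.3984 + 0.183 + 0.032 = 7.798 m²·K/W
Q = A·ΔT/R = 25.7 × (21 − (-15.9)) / 7.798 = 121.6 W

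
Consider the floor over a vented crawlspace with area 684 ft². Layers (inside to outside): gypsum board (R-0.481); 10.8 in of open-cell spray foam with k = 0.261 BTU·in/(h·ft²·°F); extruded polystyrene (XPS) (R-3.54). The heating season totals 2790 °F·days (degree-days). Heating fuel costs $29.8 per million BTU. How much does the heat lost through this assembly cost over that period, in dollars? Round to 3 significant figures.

10.8/0.261 = 41.38
R_total = 0.481 + 41.38 + 3.54 = 45.4 ft²·°F·h/BTU
E = A × HDD × 24 / R = 684 × 2790 × 24 / 45.4 = 1009000 BTU
Cost = 1009000/10⁶ × 29.8 = $30.06

30.1 dollars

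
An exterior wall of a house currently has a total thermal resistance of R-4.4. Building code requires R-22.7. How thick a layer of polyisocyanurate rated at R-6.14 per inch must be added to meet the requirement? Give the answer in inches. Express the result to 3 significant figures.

2.98 in

ΔR = 22.7 − 4.4 = 18.3 ft²·°F·h/BTU
L = ΔR / (R/in) = 18.3/6.14 = 2.98 in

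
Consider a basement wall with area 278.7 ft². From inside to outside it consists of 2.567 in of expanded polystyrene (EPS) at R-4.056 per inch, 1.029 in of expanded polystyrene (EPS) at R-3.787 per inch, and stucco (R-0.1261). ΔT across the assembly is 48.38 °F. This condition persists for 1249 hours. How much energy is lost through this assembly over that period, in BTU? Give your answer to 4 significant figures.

1167000 BTU

2.567 × 4.056 = 10.412
1.029 × 3.787 = 3.8968
R_total = 10.412 + 3.8968 + 0.1261 = 14.435 ft²·°F·h/BTU
Q = 278.7 × 48.38 / 14.435 = 934.11 BTU/h
E = 934.11 × 1249 = 1166700 BTU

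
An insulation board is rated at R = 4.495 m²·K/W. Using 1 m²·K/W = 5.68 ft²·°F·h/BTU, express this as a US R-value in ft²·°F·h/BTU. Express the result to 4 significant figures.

R_US = 4.495 × 5.68 = 25.532

25.53 ft²·°F·h/BTU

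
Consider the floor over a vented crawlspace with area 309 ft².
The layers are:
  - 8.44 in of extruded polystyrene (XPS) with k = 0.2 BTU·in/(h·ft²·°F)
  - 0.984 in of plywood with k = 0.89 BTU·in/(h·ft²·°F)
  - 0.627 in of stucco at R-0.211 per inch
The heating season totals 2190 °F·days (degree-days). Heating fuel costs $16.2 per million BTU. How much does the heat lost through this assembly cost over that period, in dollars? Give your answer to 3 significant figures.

6.06 dollars

8.44/0.2 = 42.2
0.984/0.89 = 1.106
0.627 × 0.211 = 0.1323
R_total = 42.2 + 1.106 + 0.1323 = 43.44 ft²·°F·h/BTU
E = A × HDD × 24 / R = 309 × 2190 × 24 / 43.44 = 373900 BTU
Cost = 373900/10⁶ × 16.2 = $6.057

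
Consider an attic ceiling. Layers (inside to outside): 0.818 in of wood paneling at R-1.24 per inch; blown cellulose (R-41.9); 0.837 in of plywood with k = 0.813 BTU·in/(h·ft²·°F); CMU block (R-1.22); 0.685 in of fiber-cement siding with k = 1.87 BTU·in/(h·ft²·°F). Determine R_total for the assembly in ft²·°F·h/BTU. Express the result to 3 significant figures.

0.818 × 1.24 = 1.014
0.837/0.813 = 1.03
0.685/1.87 = 0.3663
R_total = 1.014 + 41.9 + 1.03 + 1.22 + 0.3663 = 45.53 ft²·°F·h/BTU

45.5 ft²·°F·h/BTU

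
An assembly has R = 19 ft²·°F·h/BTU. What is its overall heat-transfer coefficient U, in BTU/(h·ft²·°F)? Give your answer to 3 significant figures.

U = 1/R = 1/19 = 0.05263

0.0526 BTU/(h·ft²·°F)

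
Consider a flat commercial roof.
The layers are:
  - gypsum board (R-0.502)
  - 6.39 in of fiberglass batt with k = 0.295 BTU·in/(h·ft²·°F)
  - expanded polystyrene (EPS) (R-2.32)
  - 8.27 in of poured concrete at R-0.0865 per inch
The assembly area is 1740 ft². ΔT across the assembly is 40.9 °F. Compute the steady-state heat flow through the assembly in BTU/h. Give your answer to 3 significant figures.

6.39/0.295 = 21.66
8.27 × 0.0865 = 0.7154
R_total = 0.502 + 21.66 + 2.32 + 0.7154 = 25.2 ft²·°F·h/BTU
Q = A·ΔT/R = 1740 × 40.9 / 25.2 = 2824 BTU/h

2820 BTU/h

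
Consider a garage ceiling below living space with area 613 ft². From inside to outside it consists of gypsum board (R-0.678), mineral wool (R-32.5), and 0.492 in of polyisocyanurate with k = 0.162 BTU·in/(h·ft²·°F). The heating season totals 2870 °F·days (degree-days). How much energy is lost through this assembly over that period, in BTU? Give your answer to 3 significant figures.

1170000 BTU

0.492/0.162 = 3.037
R_total = 0.678 + 32.5 + 3.037 = 36.22 ft²·°F·h/BTU
E = A × HDD × 24 / R = 613 × 2870 × 24 / 36.22 = 1166000 BTU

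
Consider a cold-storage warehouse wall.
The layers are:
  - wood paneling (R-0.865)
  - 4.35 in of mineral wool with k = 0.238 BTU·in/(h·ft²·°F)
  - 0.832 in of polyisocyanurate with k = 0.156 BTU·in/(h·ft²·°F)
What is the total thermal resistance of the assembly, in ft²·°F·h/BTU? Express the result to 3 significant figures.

4.35/0.238 = 18.28
0.832/0.156 = 5.333
R_total = 0.865 + 18.28 + 5.333 = 24.48 ft²·°F·h/BTU

24.5 ft²·°F·h/BTU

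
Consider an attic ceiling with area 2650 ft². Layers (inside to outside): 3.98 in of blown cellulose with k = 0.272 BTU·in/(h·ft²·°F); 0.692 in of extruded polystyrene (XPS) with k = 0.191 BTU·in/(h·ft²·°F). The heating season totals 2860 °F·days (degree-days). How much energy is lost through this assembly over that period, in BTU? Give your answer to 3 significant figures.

3.98/0.272 = 14.63
0.692/0.191 = 3.623
R_total = 14.63 + 3.623 = 18.26 ft²·°F·h/BTU
E = A × HDD × 24 / R = 2650 × 2860 × 24 / 18.26 = 9964000 BTU

9960000 BTU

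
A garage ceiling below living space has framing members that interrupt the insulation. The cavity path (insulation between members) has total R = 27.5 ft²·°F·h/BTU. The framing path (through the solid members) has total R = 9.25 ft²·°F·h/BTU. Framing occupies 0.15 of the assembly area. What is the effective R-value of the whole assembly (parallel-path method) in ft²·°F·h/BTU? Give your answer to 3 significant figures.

U_eff = 0.85/27.5 + 0.15/9.25 = 0.03091 + 0.01622 = 0.04713
R_eff = 1/U_eff = 21.22 ft²·°F·h/BTU

21.2 ft²·°F·h/BTU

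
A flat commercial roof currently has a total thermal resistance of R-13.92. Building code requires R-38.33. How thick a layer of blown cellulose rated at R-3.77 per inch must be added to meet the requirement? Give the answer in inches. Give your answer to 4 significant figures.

6.475 in

ΔR = 38.33 − 13.92 = 24.41 ft²·°F·h/BTU
L = ΔR / (R/in) = 24.41/3.77 = 6.4748 in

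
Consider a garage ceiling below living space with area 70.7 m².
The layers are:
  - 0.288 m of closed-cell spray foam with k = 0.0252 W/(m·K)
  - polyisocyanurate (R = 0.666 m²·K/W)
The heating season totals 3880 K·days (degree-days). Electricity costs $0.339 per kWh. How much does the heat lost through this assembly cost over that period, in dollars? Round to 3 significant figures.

0.288/0.0252 = 11.43
R_total = 11.43 + 0.666 = 12.09 m²·K/W
E = A × HDD × 24 / R / 1000 = 70.7 × 3880 × 24 / 12.09 / 1000 = 544.3 kWh
Cost = 544.3 × 0.339 = $184.5

185 dollars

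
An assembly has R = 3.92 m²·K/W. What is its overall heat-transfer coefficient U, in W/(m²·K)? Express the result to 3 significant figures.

0.255 W/(m²·K)

U = 1/R = 1/3.92 = 0.2551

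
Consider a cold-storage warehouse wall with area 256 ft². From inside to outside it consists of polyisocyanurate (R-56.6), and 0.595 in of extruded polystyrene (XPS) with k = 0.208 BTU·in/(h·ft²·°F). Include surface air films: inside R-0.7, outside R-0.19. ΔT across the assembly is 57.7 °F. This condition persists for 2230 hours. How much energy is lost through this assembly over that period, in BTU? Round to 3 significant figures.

0.595/0.208 = 2.861
R_total = 0.7 + 56.6 + 2.861 + 0.19 = 60.35 ft²·°F·h/BTU
Q = 256 × 57.7 / 60.35 = 244.8 BTU/h
E = 244.8 × 2230 = 545800 BTU

546000 BTU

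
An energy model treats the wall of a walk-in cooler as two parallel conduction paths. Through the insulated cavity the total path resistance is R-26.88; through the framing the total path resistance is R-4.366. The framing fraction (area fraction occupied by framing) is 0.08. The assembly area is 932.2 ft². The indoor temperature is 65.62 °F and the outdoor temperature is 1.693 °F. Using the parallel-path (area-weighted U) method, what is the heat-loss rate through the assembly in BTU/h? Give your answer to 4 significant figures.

U_eff = 0.92/26.88 + 0.08/4.366 = 0.034226 + 0.018323 = 0.05255
R_eff = 1/U_eff = 19.03 ft²·°F·h/BTU
Q = 932.2 × (65.62 − 1.693) / 19.03 = 3131.6 BTU/h

3132 BTU/h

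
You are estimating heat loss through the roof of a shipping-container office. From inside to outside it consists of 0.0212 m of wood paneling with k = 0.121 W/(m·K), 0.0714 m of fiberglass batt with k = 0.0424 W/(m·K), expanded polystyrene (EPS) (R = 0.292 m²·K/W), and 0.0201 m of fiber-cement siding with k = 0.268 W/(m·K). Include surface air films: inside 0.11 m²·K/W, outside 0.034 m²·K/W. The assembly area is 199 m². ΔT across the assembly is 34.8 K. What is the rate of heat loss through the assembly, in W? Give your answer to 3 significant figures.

2920 W

0.0212/0.121 = 0.1752
0.0714/0.0424 = 1.684
0.0201/0.268 = 0.075
R_total = 0.11 + 0.1752 + 1.684 + 0.292 + 0.075 + 0.034 = 2.37 m²·K/W
Q = A·ΔT/R = 199 × 34.8 / 2.37 = 2922 W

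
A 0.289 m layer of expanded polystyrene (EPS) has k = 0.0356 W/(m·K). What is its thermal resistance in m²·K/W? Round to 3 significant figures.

8.12 m²·K/W

R = L/k = 0.289/0.0356 = 8.118 m²·K/W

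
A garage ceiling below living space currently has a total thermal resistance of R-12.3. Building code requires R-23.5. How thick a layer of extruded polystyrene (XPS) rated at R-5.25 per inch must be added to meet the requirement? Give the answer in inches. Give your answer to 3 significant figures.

2.13 in

ΔR = 23.5 − 12.3 = 11.2 ft²·°F·h/BTU
L = ΔR / (R/in) = 11.2/5.25 = 2.133 in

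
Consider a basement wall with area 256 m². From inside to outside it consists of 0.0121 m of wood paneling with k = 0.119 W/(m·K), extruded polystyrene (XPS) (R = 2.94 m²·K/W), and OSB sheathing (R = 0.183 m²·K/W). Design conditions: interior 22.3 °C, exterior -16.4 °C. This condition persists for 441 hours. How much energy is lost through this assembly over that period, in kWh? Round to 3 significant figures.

0.0121/0.119 = 0.1017
R_total = 0.1017 + 2.94 + 0.183 = 3.225 m²·K/W
Q = 256 × (22.3 − (-16.4)) / 3.225 = 3072 W
E = 3072 W × 441 h / 1000 = 1355 kWh

1350 kWh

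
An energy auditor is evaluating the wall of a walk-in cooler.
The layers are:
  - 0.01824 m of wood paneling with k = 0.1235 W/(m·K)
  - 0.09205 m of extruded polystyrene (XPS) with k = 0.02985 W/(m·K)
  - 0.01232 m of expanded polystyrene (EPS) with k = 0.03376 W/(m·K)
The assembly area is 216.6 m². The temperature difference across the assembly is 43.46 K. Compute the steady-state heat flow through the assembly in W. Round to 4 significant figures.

2617 W

0.01824/0.1235 = 0.14769
0.09205/0.02985 = 3.0838
0.01232/0.03376 = 0.36493
R_total = 0.14769 + 3.0838 + 0.36493 = 3.5964 m²·K/W
Q = A·ΔT/R = 216.6 × 43.46 / 3.5964 = 2617.5 W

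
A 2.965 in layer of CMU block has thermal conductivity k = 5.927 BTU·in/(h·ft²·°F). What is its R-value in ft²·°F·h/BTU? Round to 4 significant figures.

0.5003 ft²·°F·h/BTU

R = L/k = 2.965/5.927 = 0.50025 ft²·°F·h/BTU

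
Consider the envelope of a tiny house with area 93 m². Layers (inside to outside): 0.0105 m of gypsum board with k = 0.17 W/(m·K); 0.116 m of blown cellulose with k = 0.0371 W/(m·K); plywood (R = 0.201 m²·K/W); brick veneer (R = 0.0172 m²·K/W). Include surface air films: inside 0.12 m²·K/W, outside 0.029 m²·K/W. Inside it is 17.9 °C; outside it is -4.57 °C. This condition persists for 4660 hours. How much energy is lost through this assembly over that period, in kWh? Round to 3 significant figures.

2740 kWh

0.0105/0.17 = 0.06176
0.116/0.0371 = 3.127
R_total = 0.12 + 0.06176 + 3.127 + 0.201 + 0.0172 + 0.029 = 3.556 m²·K/W
Q = 93 × (17.9 − (-4.57)) / 3.556 = 587.7 W
E = 587.7 W × 4660 h / 1000 = 2739 kWh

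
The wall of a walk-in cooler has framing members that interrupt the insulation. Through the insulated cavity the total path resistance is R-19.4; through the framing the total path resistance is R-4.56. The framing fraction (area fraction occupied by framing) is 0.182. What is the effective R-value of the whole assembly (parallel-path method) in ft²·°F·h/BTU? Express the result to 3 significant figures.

U_eff = 0.818/19.4 + 0.182/4.56 = 0.04216 + 0.03991 = 0.08208
R_eff = 1/U_eff = 12.18 ft²·°F·h/BTU

12.2 ft²·°F·h/BTU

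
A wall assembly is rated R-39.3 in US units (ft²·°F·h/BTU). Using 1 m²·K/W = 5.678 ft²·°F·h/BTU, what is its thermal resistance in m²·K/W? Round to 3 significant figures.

R_SI = 39.3/5.678 = 6.921

6.92 m²·K/W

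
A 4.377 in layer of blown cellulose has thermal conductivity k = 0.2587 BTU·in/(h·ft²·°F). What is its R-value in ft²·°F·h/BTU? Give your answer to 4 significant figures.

R = L/k = 4.377/0.2587 = 16.919 ft²·°F·h/BTU

16.92 ft²·°F·h/BTU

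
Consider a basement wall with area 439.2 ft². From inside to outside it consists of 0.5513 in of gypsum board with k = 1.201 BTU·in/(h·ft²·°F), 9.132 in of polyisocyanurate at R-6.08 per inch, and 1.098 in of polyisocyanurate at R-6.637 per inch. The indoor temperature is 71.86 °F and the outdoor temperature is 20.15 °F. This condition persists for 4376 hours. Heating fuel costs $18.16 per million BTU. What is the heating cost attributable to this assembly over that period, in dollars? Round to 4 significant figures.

0.5513/1.201 = 0.45903
9.132 × 6.08 = 55.523
1.098 × 6.637 = 7.2874
R_total = 0.45903 + 55.523 + 7.2874 = 63.269 ft²·°F·h/BTU
Q = 439.2 × (71.86 − 20.15) / 63.269 = 358.96 BTU/h
E = 358.96 × 4376 = 1570800 BTU
Cost = 1570800/10⁶ × 18.16 = $28.526

28.53 dollars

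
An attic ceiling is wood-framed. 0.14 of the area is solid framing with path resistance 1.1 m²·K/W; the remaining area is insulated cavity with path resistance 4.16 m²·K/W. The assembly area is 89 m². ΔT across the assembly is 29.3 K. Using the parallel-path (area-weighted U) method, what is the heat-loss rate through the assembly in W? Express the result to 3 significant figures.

871 W

U_eff = 0.86/4.16 + 0.14/1.1 = 0.2067 + 0.1273 = 0.334
R_eff = 1/U_eff = 2.994 m²·K/W
Q = 89 × 29.3 / 2.994 = 871 W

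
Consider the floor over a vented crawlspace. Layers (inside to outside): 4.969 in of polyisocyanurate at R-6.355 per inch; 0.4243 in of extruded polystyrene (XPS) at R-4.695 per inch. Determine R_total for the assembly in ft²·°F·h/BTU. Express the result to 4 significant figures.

33.57 ft²·°F·h/BTU

4.969 × 6.355 = 31.578
0.4243 × 4.695 = 1.9921
R_total = 31.578 + 1.9921 = 33.57 ft²·°F·h/BTU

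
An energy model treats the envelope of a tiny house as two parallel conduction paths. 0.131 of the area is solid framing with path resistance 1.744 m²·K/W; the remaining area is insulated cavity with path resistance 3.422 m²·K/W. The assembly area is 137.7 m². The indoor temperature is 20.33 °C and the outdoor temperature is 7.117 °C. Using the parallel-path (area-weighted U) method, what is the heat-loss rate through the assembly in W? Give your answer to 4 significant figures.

U_eff = 0.869/3.422 + 0.131/1.744 = 0.25395 + 0.075115 = 0.32906
R_eff = 1/U_eff = 3.039 m²·K/W
Q = 137.7 × (20.33 − 7.117) / 3.039 = 598.7 W

598.7 W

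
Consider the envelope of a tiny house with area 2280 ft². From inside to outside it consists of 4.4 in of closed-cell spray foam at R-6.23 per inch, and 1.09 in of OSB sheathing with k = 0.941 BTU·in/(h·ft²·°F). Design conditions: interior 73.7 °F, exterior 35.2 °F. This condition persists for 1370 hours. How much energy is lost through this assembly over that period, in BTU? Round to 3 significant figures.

4210000 BTU

4.4 × 6.23 = 27.41
1.09/0.941 = 1.158
R_total = 27.41 + 1.158 = 28.57 ft²·°F·h/BTU
Q = 2280 × (73.7 − 35.2) / 28.57 = 3072 BTU/h
E = 3072 × 1370 = 4209000 BTU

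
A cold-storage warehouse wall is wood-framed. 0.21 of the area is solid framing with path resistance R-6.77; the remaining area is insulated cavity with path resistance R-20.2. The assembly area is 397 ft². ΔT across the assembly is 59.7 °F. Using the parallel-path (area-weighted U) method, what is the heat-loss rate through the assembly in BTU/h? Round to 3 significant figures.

1660 BTU/h

U_eff = 0.79/20.2 + 0.21/6.77 = 0.03911 + 0.03102 = 0.07013
R_eff = 1/U_eff = 14.26 ft²·°F·h/BTU
Q = 397 × 59.7 / 14.26 = 1662 BTU/h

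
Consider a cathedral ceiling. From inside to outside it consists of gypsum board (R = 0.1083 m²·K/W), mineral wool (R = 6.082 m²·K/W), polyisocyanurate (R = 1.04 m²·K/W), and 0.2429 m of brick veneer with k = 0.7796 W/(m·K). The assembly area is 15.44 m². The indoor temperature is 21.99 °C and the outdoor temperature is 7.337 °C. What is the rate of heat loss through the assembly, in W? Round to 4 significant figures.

0.2429/0.7796 = 0.31157
R_total = 0.1083 + 6.082 + 1.04 + 0.31157 = 7.5419 m²·K/W
Q = A·ΔT/R = 15.44 × (21.99 − 7.337) / 7.5419 = 29.998 W

30.00 W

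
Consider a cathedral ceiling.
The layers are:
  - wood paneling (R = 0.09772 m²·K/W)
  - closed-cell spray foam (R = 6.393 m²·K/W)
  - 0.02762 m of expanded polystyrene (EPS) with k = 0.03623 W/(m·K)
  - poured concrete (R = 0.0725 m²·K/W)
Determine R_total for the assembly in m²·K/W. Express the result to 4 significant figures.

7.326 m²·K/W

0.02762/0.03623 = 0.76235
R_total = 0.09772 + 6.393 + 0.76235 + 0.0725 = 7.3256 m²·K/W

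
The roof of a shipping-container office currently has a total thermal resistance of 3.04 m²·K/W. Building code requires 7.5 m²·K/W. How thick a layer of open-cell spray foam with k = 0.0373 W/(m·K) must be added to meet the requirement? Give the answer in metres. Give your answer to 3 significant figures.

0.166 m

ΔR = 7.5 − 3.04 = 4.46 m²·K/W
L = ΔR × k = 4.46 × 0.0373 = 0.1664 m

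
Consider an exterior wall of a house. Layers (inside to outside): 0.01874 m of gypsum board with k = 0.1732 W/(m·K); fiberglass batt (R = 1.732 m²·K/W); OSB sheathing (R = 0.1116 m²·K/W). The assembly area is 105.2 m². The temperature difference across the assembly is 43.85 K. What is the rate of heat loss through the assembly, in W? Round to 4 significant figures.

2363 W

0.01874/0.1732 = 0.1082
R_total = 0.1082 + 1.732 + 0.1116 = 1.9518 m²·K/W
Q = A·ΔT/R = 105.2 × 43.85 / 1.9518 = 2363.5 W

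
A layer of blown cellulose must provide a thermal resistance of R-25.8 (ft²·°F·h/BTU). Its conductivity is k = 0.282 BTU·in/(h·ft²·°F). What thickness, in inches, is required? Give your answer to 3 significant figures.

L = R × k = 25.8 × 0.282 = 7.276 in

7.28 in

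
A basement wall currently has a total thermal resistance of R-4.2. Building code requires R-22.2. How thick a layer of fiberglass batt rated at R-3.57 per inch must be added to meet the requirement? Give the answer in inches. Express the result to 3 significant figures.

ΔR = 22.2 − 4.2 = 18 ft²·°F·h/BTU
L = ΔR / (R/in) = 18/3.57 = 5.042 in

5.04 in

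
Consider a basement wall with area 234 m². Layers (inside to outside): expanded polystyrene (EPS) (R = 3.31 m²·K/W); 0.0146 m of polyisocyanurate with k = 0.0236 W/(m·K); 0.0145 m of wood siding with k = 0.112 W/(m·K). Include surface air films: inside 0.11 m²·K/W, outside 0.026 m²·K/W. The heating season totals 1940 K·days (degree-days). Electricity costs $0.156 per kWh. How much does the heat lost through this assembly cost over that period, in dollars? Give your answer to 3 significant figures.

405 dollars

0.0146/0.0236 = 0.6186
0.0145/0.112 = 0.1295
R_total = 0.11 + 3.31 + 0.6186 + 0.1295 + 0.026 = 4.194 m²·K/W
E = A × HDD × 24 / R / 1000 = 234 × 1940 × 24 / 4.194 / 1000 = 2598 kWh
Cost = 2598 × 0.156 = $405.2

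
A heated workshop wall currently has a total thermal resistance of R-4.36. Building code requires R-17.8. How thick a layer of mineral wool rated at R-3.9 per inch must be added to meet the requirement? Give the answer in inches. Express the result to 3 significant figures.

3.45 in

ΔR = 17.8 − 4.36 = 13.44 ft²·°F·h/BTU
L = ΔR / (R/in) = 13.44/3.9 = 3.446 in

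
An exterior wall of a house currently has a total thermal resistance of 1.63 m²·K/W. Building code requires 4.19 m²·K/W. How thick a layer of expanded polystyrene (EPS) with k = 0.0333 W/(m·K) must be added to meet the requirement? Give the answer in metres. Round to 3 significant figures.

ΔR = 4.19 − 1.63 = 2.56 m²·K/W
L = ΔR × k = 2.56 × 0.0333 = 0.08525 m

0.0852 m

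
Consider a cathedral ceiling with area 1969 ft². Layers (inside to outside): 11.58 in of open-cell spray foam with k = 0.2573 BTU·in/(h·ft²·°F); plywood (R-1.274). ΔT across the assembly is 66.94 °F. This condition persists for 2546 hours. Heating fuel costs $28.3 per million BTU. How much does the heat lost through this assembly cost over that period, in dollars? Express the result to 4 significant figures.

11.58/0.2573 = 45.006
R_total = 45.006 + 1.274 = 46.28 ft²·°F·h/BTU
Q = 1969 × 66.94 / 46.28 = 2848 BTU/h
E = 2848 × 2546 = 7251000 BTU
Cost = 7251000/10⁶ × 28.3 = $205.2

205.2 dollars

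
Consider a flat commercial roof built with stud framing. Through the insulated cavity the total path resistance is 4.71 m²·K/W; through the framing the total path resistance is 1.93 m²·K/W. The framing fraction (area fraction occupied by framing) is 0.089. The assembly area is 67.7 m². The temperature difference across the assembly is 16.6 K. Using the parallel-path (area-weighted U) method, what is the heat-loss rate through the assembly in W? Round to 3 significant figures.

269 W

U_eff = 0.911/4.71 + 0.089/1.93 = 0.1934 + 0.04611 = 0.2395
R_eff = 1/U_eff = 4.175 m²·K/W
Q = 67.7 × 16.6 / 4.175 = 269.2 W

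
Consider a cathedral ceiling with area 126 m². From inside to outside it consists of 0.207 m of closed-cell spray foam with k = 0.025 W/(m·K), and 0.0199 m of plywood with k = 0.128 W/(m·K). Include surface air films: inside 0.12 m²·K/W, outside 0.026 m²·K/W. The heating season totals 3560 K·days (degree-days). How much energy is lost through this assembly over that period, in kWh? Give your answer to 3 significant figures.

1250 kWh

0.207/0.025 = 8.28
0.0199/0.128 = 0.1555
R_total = 0.12 + 8.28 + 0.1555 + 0.026 = 8.581 m²·K/W
E = A × HDD × 24 / R / 1000 = 126 × 3560 × 24 / 8.581 / 1000 = 1254 kWh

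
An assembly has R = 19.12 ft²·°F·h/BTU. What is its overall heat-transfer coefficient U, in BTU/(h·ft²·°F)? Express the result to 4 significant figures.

0.05230 BTU/(h·ft²·°F)

U = 1/R = 1/19.12 = 0.052301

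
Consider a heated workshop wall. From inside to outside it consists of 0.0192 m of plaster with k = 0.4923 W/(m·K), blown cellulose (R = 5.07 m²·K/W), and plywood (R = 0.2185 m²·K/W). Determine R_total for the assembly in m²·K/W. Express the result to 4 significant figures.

0.0192/0.4923 = 0.039001
R_total = 0.039001 + 5.07 + 0.2185 = 5.3275 m²·K/W

5.328 m²·K/W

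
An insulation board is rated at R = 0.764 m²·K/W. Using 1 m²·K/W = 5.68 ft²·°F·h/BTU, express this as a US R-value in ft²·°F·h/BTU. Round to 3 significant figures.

R_US = 0.764 × 5.68 = 4.34

4.34 ft²·°F·h/BTU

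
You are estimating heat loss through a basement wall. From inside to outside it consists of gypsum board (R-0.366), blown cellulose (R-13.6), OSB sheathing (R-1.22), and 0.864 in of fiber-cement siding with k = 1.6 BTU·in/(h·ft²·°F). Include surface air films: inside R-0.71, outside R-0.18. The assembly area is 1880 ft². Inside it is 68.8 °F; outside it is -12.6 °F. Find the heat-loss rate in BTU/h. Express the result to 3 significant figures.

0.864/1.6 = 0.54
R_total = 0.71 + 0.366 + 13.6 + 1.22 + 0.54 + 0.18 = 16.62 ft²·°F·h/BTU
Q = A·ΔT/R = 1880 × (68.8 − (-12.6)) / 16.62 = 9210 BTU/h

9210 BTU/h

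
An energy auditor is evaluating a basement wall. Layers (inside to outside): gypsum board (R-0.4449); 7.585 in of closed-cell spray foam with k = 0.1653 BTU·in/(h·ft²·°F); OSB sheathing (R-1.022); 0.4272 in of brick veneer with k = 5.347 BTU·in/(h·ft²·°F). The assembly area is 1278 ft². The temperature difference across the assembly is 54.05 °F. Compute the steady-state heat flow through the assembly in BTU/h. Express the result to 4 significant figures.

1456 BTU/h

7.585/0.1653 = 45.886
0.4272/5.347 = 0.079895
R_total = 0.4449 + 45.886 + 1.022 + 0.079895 = 47.433 ft²·°F·h/BTU
Q = A·ΔT/R = 1278 × 54.05 / 47.433 = 1456.3 BTU/h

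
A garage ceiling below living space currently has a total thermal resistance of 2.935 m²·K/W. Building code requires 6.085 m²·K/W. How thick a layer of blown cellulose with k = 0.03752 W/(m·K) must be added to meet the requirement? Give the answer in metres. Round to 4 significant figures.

ΔR = 6.085 − 2.935 = 3.15 m²·K/W
L = ΔR × k = 3.15 × 0.03752 = 0.11819 m

0.1182 m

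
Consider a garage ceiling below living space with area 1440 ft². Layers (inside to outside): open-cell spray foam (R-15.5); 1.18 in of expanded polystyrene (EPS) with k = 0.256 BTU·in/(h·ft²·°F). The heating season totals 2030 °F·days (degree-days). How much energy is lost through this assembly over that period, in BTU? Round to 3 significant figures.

3490000 BTU

1.18/0.256 = 4.609
R_total = 15.5 + 4.609 = 20.11 ft²·°F·h/BTU
E = A × HDD × 24 / R = 1440 × 2030 × 24 / 20.11 = 3489000 BTU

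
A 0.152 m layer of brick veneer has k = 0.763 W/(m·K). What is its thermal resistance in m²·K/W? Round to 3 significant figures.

R = L/k = 0.152/0.763 = 0.1992 m²·K/W

0.199 m²·K/W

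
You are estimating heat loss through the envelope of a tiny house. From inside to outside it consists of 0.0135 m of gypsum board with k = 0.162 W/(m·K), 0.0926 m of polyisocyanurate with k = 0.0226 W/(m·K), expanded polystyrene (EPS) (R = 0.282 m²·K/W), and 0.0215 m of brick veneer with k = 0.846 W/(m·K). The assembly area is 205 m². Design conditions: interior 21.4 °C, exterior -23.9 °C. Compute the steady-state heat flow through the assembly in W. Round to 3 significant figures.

2070 W

0.0135/0.162 = 0.08333
0.0926/0.0226 = 4.097
0.0215/0.846 = 0.02541
R_total = 0.08333 + 4.097 + 0.282 + 0.02541 = 4.488 m²·K/W
Q = A·ΔT/R = 205 × (21.4 − (-23.9)) / 4.488 = 2069 W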